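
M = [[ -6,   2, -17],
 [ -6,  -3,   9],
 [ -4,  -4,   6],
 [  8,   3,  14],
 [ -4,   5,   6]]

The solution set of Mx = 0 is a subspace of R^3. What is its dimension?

0

Row reduce to echelon form.
R2 ← R2 − R1: [0, -5, 26]
R3 ← R3 − (2/3)·R1: [0, -16/3, 52/3]
R4 ← R4 + (4/3)·R1: [0, 17/3, -26/3]
R5 ← R5 − (2/3)·R1: [0, 11/3, 52/3]
R3 ← R3 − (16/15)·R2: [0, 0, -52/5]
R4 ← R4 + (17/15)·R2: [0, 0, 104/5]
R5 ← R5 + (11/15)·R2: [0, 0, 182/5]
R4 ← R4 + (2)·R3: [0, 0, 0]
R5 ← R5 + (7/2)·R3: [0, 0, 0]
3 nonzero rows, so rank(M) = 3.
M has 3 columns; by rank–nullity, nullity = 3 − 3 = 0.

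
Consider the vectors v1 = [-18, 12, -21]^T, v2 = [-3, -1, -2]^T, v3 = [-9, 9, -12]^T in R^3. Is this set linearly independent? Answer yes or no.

Form the matrix with these vectors as rows and row reduce.
R2 ← R2 − (1/6)·R1: [0, -3, 3/2]
R3 ← R3 − (1/2)·R1: [0, 3, -3/2]
R3 ← R3 + R2: [0, 0, 0]
2 nonzero rows, so the 3 vectors span a space of dimension 2.
Since 2 < 3, the vectors are linearly dependent.

no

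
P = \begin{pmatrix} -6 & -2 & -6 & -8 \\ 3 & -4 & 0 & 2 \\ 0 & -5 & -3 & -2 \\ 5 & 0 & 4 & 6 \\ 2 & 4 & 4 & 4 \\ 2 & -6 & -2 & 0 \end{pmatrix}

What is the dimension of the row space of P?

2

Row reduce to echelon form.
R2 ← R2 + (1/2)·R1: [0, -5, -3, -2]
R4 ← R4 + (5/6)·R1: [0, -5/3, -1, -2/3]
R5 ← R5 + (1/3)·R1: [0, 10/3, 2, 4/3]
R6 ← R6 + (1/3)·R1: [0, -20/3, -4, -8/3]
R3 ← R3 − R2: [0, 0, 0, 0]
R4 ← R4 − (1/3)·R2: [0, 0, 0, 0]
R5 ← R5 + (2/3)·R2: [0, 0, 0, 0]
R6 ← R6 − (4/3)·R2: [0, 0, 0, 0]
Echelon form has 2 nonzero rows, so rank(P) = 2.
The row space has dimension equal to the rank: 2.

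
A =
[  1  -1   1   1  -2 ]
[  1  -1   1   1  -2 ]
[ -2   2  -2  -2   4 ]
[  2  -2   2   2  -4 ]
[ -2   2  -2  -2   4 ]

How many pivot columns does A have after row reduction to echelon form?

1

Row reduce to echelon form.
R2 ← R2 − R1: [0, 0, 0, 0, 0]
R3 ← R3 + (2)·R1: [0, 0, 0, 0, 0]
R4 ← R4 − (2)·R1: [0, 0, 0, 0, 0]
R5 ← R5 + (2)·R1: [0, 0, 0, 0, 0]
Echelon form has 1 nonzero row, so rank(A) = 1.
Each nonzero row contributes one pivot column: 1 pivot columns.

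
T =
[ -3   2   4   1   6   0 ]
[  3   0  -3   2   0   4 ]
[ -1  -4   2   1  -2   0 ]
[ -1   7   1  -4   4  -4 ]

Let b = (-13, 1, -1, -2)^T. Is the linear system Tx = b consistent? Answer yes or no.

Row reduce the augmented matrix [T | b].
R2 ← R2 + R1: [0, 2, 1, 3, 6, 4, -12]
R3 ← R3 − (1/3)·R1: [0, -14/3, 2/3, 2/3, -4, 0, 10/3]
R4 ← R4 − (1/3)·R1: [0, 19/3, -1/3, -13/3, 2, -4, 7/3]
R3 ← R3 + (7/3)·R2: [0, 0, 3, 23/3, 10, 28/3, -74/3]
R4 ← R4 − (19/6)·R2: [0, 0, -7/2, -83/6, -17, -50/3, 121/3]
R4 ← R4 + (7/6)·R3: [0, 0, 0, -44/9, -16/3, -52/9, 104/9]
The echelon form has 4 nonzero rows, and every pivot lies in the first 6 columns, so rank(T) = rank([T|b]) = 4.
The system is consistent.

yes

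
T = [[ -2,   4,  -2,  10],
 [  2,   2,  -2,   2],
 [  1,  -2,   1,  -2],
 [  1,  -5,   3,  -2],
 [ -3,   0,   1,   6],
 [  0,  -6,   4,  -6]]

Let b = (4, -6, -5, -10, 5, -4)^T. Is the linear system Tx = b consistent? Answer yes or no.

yes

Row reduce the augmented matrix [T | b].
R2 ← R2 + R1: [0, 6, -4, 12, -2]
R3 ← R3 + (1/2)·R1: [0, 0, 0, 3, -3]
R4 ← R4 + (1/2)·R1: [0, -3, 2, 3, -8]
R5 ← R5 − (3/2)·R1: [0, -6, 4, -9, -1]
R4 ← R4 + (1/2)·R2: [0, 0, 0, 9, -9]
R5 ← R5 + R2: [0, 0, 0, 3, -3]
R6 ← R6 + R2: [0, 0, 0, 6, -6]
R4 ← R4 − (3)·R3: [0, 0, 0, 0, 0]
R5 ← R5 − R3: [0, 0, 0, 0, 0]
R6 ← R6 − (2)·R3: [0, 0, 0, 0, 0]
The echelon form has 3 nonzero rows, and every pivot lies in the first 4 columns, so rank(T) = rank([T|b]) = 3.
The system is consistent.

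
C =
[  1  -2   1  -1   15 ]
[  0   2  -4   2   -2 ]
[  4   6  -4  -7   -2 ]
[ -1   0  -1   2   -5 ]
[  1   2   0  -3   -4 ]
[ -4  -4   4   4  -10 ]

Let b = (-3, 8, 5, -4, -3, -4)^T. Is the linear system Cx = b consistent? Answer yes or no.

no

Row reduce the augmented matrix [C | b].
R3 ← R3 − (4)·R1: [0, 14, -8, -3, -62, 17]
R4 ← R4 + R1: [0, -2, 0, 1, 10, -7]
R5 ← R5 − R1: [0, 4, -1, -2, -19, 0]
R6 ← R6 + (4)·R1: [0, -12, 8, 0, 50, -16]
R3 ← R3 − (7)·R2: [0, 0, 20, -17, -48, -39]
R4 ← R4 + R2: [0, 0, -4, 3, 8, 1]
R5 ← R5 − (2)·R2: [0, 0, 7, -6, -15, -16]
R6 ← R6 + (6)·R2: [0, 0, -16, 12, 38, 32]
R4 ← R4 + (1/5)·R3: [0, 0, 0, -2/5, -8/5, -34/5]
R5 ← R5 − (7/20)·R3: [0, 0, 0, -1/20, 9/5, -47/20]
R6 ← R6 + (4/5)·R3: [0, 0, 0, -8/5, -2/5, 4/5]
R5 ← R5 − (1/8)·R4: [0, 0, 0, 0, 2, -3/2]
R6 ← R6 − (4)·R4: [0, 0, 0, 0, 6, 28]
R6 ← R6 − (3)·R5: [0, 0, 0, 0, 0, 65/2]
The echelon form has 6 nonzero rows; the last pivot sits in the augmented column, so rank(C) = 5 but rank([C|b]) = 6.
Since the ranks differ, the system is inconsistent.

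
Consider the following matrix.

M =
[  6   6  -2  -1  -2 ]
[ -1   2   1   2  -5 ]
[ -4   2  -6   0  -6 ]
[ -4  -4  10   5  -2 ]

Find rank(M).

Row reduce to echelon form.
R2 ← R2 + (1/6)·R1: [0, 3, 2/3, 11/6, -16/3]
R3 ← R3 + (2/3)·R1: [0, 6, -22/3, -2/3, -22/3]
R4 ← R4 + (2/3)·R1: [0, 0, 26/3, 13/3, -10/3]
R3 ← R3 − (2)·R2: [0, 0, -26/3, -13/3, 10/3]
R4 ← R4 + R3: [0, 0, 0, 0, 0]
Echelon form has 3 nonzero rows, so rank(M) = 3.

3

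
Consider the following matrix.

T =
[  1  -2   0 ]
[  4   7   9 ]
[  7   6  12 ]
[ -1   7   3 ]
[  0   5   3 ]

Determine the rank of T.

2

Row reduce to echelon form.
R2 ← R2 − (4)·R1: [0, 15, 9]
R3 ← R3 − (7)·R1: [0, 20, 12]
R4 ← R4 + R1: [0, 5, 3]
R3 ← R3 − (4/3)·R2: [0, 0, 0]
R4 ← R4 − (1/3)·R2: [0, 0, 0]
R5 ← R5 − (1/3)·R2: [0, 0, 0]
Echelon form has 2 nonzero rows, so rank(T) = 2.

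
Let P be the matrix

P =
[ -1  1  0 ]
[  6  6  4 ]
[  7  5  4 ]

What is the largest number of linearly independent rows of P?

2

Row reduce to echelon form.
R2 ← R2 + (6)·R1: [0, 12, 4]
R3 ← R3 + (7)·R1: [0, 12, 4]
R3 ← R3 − R2: [0, 0, 0]
Echelon form has 2 nonzero rows, so rank(P) = 2.
The rank gives the maximum number of linearly independent rows: 2.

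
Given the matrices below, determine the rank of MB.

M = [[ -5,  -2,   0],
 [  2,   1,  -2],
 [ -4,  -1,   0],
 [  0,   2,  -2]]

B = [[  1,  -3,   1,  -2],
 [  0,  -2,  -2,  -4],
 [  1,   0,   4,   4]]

First compute MB:
[[ -5,  19,  -1,  18],
 [  0,  -8,  -8, -16],
 [ -4,  14,  -2,  12],
 [ -2,  -4, -12, -16]]
Now row reduce the product.
R3 ← R3 − (4/5)·R1: [0, -6/5, -6/5, -12/5]
R4 ← R4 − (2/5)·R1: [0, -58/5, -58/5, -116/5]
R3 ← R3 − (3/20)·R2: [0, 0, 0, 0]
R4 ← R4 − (29/20)·R2: [0, 0, 0, 0]
2 nonzero rows, so rank(MB) = 2.

2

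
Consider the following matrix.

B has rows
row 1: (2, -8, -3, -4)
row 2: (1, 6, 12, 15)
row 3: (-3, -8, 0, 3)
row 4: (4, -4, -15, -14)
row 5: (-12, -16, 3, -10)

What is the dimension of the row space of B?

Row reduce to echelon form.
R2 ← R2 − (1/2)·R1: [0, 10, 27/2, 17]
R3 ← R3 + (3/2)·R1: [0, -20, -9/2, -3]
R4 ← R4 − (2)·R1: [0, 12, -9, -6]
R5 ← R5 + (6)·R1: [0, -64, -15, -34]
R3 ← R3 + (2)·R2: [0, 0, 45/2, 31]
R4 ← R4 − (6/5)·R2: [0, 0, -126/5, -132/5]
R5 ← R5 + (32/5)·R2: [0, 0, 357/5, 374/5]
R4 ← R4 + (28/25)·R3: [0, 0, 0, 208/25]
R5 ← R5 − (238/75)·R3: [0, 0, 0, -1768/75]
R5 ← R5 + (17/6)·R4: [0, 0, 0, 0]
Echelon form has 4 nonzero rows, so rank(B) = 4.
The row space has dimension equal to the rank: 4.

4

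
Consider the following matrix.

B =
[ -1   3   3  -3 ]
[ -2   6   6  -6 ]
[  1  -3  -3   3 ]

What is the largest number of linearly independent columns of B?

1

Row reduce to echelon form.
R2 ← R2 − (2)·R1: [0, 0, 0, 0]
R3 ← R3 + R1: [0, 0, 0, 0]
Echelon form has 1 nonzero row, so rank(B) = 1.
The rank gives the maximum number of linearly independent columns: 1.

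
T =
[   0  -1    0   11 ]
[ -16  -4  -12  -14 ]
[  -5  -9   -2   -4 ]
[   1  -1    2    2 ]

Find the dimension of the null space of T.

Row reduce to echelon form.
Swap R1 ↔ R2
R3 ← R3 − (5/16)·R1: [0, -31/4, 7/4, 3/8]
R4 ← R4 + (1/16)·R1: [0, -5/4, 5/4, 9/8]
R3 ← R3 − (31/4)·R2: [0, 0, 7/4, -679/8]
R4 ← R4 − (5/4)·R2: [0, 0, 5/4, -101/8]
R4 ← R4 − (5/7)·R3: [0, 0, 0, 48]
4 nonzero rows, so rank(T) = 4.
T has 4 columns; by rank–nullity, nullity = 4 − 4 = 0.

0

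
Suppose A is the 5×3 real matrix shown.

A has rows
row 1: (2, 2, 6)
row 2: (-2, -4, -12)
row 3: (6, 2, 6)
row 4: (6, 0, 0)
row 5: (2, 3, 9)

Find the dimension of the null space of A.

Row reduce to echelon form.
R2 ← R2 + R1: [0, -2, -6]
R3 ← R3 − (3)·R1: [0, -4, -12]
R4 ← R4 − (3)·R1: [0, -6, -18]
R5 ← R5 − R1: [0, 1, 3]
R3 ← R3 − (2)·R2: [0, 0, 0]
R4 ← R4 − (3)·R2: [0, 0, 0]
R5 ← R5 + (1/2)·R2: [0, 0, 0]
2 nonzero rows, so rank(A) = 2.
A has 3 columns; by rank–nullity, nullity = 3 − 2 = 1.

1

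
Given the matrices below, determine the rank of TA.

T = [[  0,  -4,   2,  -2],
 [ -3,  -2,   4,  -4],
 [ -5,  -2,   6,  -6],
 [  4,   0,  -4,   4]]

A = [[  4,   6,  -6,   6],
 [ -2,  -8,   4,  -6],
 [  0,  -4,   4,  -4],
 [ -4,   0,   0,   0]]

First compute TA:
[[ 16,  24,  -8,  16],
 [  8, -18,  26, -22],
 [  8, -38,  46, -42],
 [  0,  40, -40,  40]]
Now row reduce the product.
R2 ← R2 − (1/2)·R1: [0, -30, 30, -30]
R3 ← R3 − (1/2)·R1: [0, -50, 50, -50]
R3 ← R3 − (5/3)·R2: [0, 0, 0, 0]
R4 ← R4 + (4/3)·R2: [0, 0, 0, 0]
2 nonzero rows, so rank(TA) = 2.

2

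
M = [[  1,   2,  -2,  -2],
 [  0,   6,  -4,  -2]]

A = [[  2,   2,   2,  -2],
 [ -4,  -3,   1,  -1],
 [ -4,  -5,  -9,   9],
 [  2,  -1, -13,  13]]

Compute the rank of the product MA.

First compute MA:
[[ -2,   8,  48, -48],
 [-12,   4,  68, -68]]
Now row reduce the product.
R2 ← R2 − (6)·R1: [0, -44, -220, 220]
2 nonzero rows, so rank(MA) = 2.

2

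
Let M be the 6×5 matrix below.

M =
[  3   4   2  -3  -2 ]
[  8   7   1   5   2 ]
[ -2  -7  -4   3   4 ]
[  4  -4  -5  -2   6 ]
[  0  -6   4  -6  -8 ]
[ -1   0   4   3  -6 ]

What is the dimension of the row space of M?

5

Row reduce to echelon form.
R2 ← R2 − (8/3)·R1: [0, -11/3, -13/3, 13, 22/3]
R3 ← R3 + (2/3)·R1: [0, -13/3, -8/3, 1, 8/3]
R4 ← R4 − (4/3)·R1: [0, -28/3, -23/3, 2, 26/3]
R6 ← R6 + (1/3)·R1: [0, 4/3, 14/3, 2, -20/3]
R3 ← R3 − (13/11)·R2: [0, 0, 27/11, -158/11, -6]
R4 ← R4 − (28/11)·R2: [0, 0, 37/11, -342/11, -10]
R5 ← R5 − (18/11)·R2: [0, 0, 122/11, -300/11, -20]
R6 ← R6 + (4/11)·R2: [0, 0, 34/11, 74/11, -4]
R4 ← R4 − (37/27)·R3: [0, 0, 0, -308/27, -16/9]
R5 ← R5 − (122/27)·R3: [0, 0, 0, 1016/27, 64/9]
R6 ← R6 − (34/27)·R3: [0, 0, 0, 670/27, 32/9]
R5 ← R5 + (254/77)·R4: [0, 0, 0, 0, 96/77]
R6 ← R6 + (335/154)·R4: [0, 0, 0, 0, -24/77]
R6 ← R6 + (1/4)·R5: [0, 0, 0, 0, 0]
Echelon form has 5 nonzero rows, so rank(M) = 5.
The row space has dimension equal to the rank: 5.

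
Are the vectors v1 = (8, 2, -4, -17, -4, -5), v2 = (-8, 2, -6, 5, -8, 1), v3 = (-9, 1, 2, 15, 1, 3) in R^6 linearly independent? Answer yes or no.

Form the matrix with these vectors as rows and row reduce.
R2 ← R2 + R1: [0, 4, -10, -12, -12, -4]
R3 ← R3 + (9/8)·R1: [0, 13/4, -5/2, -33/8, -7/2, -21/8]
R3 ← R3 − (13/16)·R2: [0, 0, 45/8, 45/8, 25/4, 5/8]
3 nonzero rows, so the 3 vectors span a space of dimension 3.
Since 3 = 3, the vectors are linearly independent.

yes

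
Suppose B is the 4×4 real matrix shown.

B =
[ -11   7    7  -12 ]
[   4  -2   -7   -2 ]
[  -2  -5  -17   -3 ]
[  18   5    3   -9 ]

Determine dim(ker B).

0

Row reduce to echelon form.
R2 ← R2 + (4/11)·R1: [0, 6/11, -49/11, -70/11]
R3 ← R3 − (2/11)·R1: [0, -69/11, -201/11, -9/11]
R4 ← R4 + (18/11)·R1: [0, 181/11, 159/11, -315/11]
R3 ← R3 + (23/2)·R2: [0, 0, -139/2, -74]
R4 ← R4 − (181/6)·R2: [0, 0, 893/6, 490/3]
R4 ← R4 + (893/417)·R3: [0, 0, 0, 676/139]
4 nonzero rows, so rank(B) = 4.
B has 4 columns; by rank–nullity, nullity = 4 − 4 = 0.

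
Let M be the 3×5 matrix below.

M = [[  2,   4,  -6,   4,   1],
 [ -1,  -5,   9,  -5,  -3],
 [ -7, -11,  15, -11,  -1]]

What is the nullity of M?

Row reduce to echelon form.
R2 ← R2 + (1/2)·R1: [0, -3, 6, -3, -5/2]
R3 ← R3 + (7/2)·R1: [0, 3, -6, 3, 5/2]
R3 ← R3 + R2: [0, 0, 0, 0, 0]
2 nonzero rows, so rank(M) = 2.
M has 5 columns; by rank–nullity, nullity = 5 − 2 = 3.

3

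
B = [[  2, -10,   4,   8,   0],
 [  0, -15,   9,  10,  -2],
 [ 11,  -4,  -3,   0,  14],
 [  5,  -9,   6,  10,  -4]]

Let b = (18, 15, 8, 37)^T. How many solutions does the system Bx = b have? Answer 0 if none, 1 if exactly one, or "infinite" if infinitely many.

Row reduce the augmented matrix [B | b].
R3 ← R3 − (11/2)·R1: [0, 51, -25, -44, 14, -91]
R4 ← R4 − (5/2)·R1: [0, 16, -4, -10, -4, -8]
R3 ← R3 + (17/5)·R2: [0, 0, 28/5, -10, 36/5, -40]
R4 ← R4 + (16/15)·R2: [0, 0, 28/5, 2/3, -92/15, 8]
R4 ← R4 − R3: [0, 0, 0, 32/3, -40/3, 48]
The echelon form has 4 nonzero rows, and every pivot lies in the first 5 columns, so rank(B) = rank([B|b]) = 4.
The system is consistent.
rank = 4 < 5 unknowns, so there are infinitely many solutions.

infinite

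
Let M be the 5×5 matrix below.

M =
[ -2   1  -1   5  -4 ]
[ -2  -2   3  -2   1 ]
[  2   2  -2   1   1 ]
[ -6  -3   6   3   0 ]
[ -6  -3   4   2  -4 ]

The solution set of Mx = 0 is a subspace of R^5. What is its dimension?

Row reduce to echelon form.
R2 ← R2 − R1: [0, -3, 4, -7, 5]
R3 ← R3 + R1: [0, 3, -3, 6, -3]
R4 ← R4 − (3)·R1: [0, -6, 9, -12, 12]
R5 ← R5 − (3)·R1: [0, -6, 7, -13, 8]
R3 ← R3 + R2: [0, 0, 1, -1, 2]
R4 ← R4 − (2)·R2: [0, 0, 1, 2, 2]
R5 ← R5 − (2)·R2: [0, 0, -1, 1, -2]
R4 ← R4 − R3: [0, 0, 0, 3, 0]
R5 ← R5 + R3: [0, 0, 0, 0, 0]
4 nonzero rows, so rank(M) = 4.
M has 5 columns; by rank–nullity, nullity = 5 − 4 = 1.

1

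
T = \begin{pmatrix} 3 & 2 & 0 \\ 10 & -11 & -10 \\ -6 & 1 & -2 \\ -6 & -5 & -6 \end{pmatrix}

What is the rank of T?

Row reduce to echelon form.
R2 ← R2 − (10/3)·R1: [0, -53/3, -10]
R3 ← R3 + (2)·R1: [0, 5, -2]
R4 ← R4 + (2)·R1: [0, -1, -6]
R3 ← R3 + (15/53)·R2: [0, 0, -256/53]
R4 ← R4 − (3/53)·R2: [0, 0, -288/53]
R4 ← R4 − (9/8)·R3: [0, 0, 0]
Echelon form has 3 nonzero rows, so rank(T) = 3.

3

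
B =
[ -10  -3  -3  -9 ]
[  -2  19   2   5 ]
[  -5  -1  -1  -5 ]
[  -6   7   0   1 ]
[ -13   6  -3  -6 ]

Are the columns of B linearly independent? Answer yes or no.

Row reduce B to echelon form.
R2 ← R2 − (1/5)·R1: [0, 98/5, 13/5, 34/5]
R3 ← R3 − (1/2)·R1: [0, 1/2, 1/2, -1/2]
R4 ← R4 − (3/5)·R1: [0, 44/5, 9/5, 32/5]
R5 ← R5 − (13/10)·R1: [0, 99/10, 9/10, 57/10]
R3 ← R3 − (5/196)·R2: [0, 0, 85/196, -33/49]
R4 ← R4 − (22/49)·R2: [0, 0, 31/49, 164/49]
R5 ← R5 − (99/196)·R2: [0, 0, -81/196, 111/49]
R4 ← R4 − (124/85)·R3: [0, 0, 0, 368/85]
R5 ← R5 + (81/85)·R3: [0, 0, 0, 138/85]
R5 ← R5 − (3/8)·R4: [0, 0, 0, 0]
4 pivots among 4 columns.
Every column is a pivot column, so the columns are linearly independent.

yes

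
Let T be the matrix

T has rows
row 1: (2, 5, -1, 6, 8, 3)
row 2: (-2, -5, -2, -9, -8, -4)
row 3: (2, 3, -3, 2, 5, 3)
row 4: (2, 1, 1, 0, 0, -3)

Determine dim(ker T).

2

Row reduce to echelon form.
R2 ← R2 + R1: [0, 0, -3, -3, 0, -1]
R3 ← R3 − R1: [0, -2, -2, -4, -3, 0]
R4 ← R4 − R1: [0, -4, 2, -6, -8, -6]
Swap R2 ↔ R3
R4 ← R4 − (2)·R2: [0, 0, 6, 2, -2, -6]
R4 ← R4 + (2)·R3: [0, 0, 0, -4, -2, -8]
4 nonzero rows, so rank(T) = 4.
T has 6 columns; by rank–nullity, nullity = 6 − 4 = 2.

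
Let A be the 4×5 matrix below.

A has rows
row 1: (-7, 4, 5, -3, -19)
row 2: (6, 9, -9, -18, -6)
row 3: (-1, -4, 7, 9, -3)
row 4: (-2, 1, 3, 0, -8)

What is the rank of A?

Row reduce to echelon form.
R2 ← R2 + (6/7)·R1: [0, 87/7, -33/7, -144/7, -156/7]
R3 ← R3 − (1/7)·R1: [0, -32/7, 44/7, 66/7, -2/7]
R4 ← R4 − (2/7)·R1: [0, -1/7, 11/7, 6/7, -18/7]
R3 ← R3 + (32/87)·R2: [0, 0, 132/29, 54/29, -246/29]
R4 ← R4 + (1/87)·R2: [0, 0, 44/29, 18/29, -82/29]
R4 ← R4 − (1/3)·R3: [0, 0, 0, 0, 0]
Echelon form has 3 nonzero rows, so rank(A) = 3.

3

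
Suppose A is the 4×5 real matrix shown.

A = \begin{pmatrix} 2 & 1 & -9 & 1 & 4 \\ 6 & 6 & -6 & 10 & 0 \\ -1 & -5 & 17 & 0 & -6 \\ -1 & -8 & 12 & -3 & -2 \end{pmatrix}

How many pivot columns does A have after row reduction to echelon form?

Row reduce to echelon form.
R2 ← R2 − (3)·R1: [0, 3, 21, 7, -12]
R3 ← R3 + (1/2)·R1: [0, -9/2, 25/2, 1/2, -4]
R4 ← R4 + (1/2)·R1: [0, -15/2, 15/2, -5/2, 0]
R3 ← R3 + (3/2)·R2: [0, 0, 44, 11, -22]
R4 ← R4 + (5/2)·R2: [0, 0, 60, 15, -30]
R4 ← R4 − (15/11)·R3: [0, 0, 0, 0, 0]
Echelon form has 3 nonzero rows, so rank(A) = 3.
Each nonzero row contributes one pivot column: 3 pivot columns.

3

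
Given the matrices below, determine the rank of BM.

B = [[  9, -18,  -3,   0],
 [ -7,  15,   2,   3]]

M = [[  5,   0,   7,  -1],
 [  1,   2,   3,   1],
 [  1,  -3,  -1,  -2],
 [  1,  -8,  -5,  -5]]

First compute BM:
[[ 24, -27,  12, -21],
 [-15,   0, -21,   3]]
Now row reduce the product.
R2 ← R2 + (5/8)·R1: [0, -135/8, -27/2, -81/8]
2 nonzero rows, so rank(BM) = 2.

2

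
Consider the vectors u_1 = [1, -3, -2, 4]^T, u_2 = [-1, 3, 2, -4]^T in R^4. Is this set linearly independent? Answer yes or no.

Form the matrix with these vectors as rows and row reduce.
R2 ← R2 + R1: [0, 0, 0, 0]
1 nonzero row, so the 2 vectors span a space of dimension 1.
Since 1 < 2, the vectors are linearly dependent.

no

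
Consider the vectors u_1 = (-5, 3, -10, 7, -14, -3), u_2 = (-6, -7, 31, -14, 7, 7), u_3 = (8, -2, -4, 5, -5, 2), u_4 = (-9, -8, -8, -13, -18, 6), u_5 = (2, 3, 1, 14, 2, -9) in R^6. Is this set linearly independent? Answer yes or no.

yes

Form the matrix with these vectors as rows and row reduce.
R2 ← R2 − (6/5)·R1: [0, -53/5, 43, -112/5, 119/5, 53/5]
R3 ← R3 + (8/5)·R1: [0, 14/5, -20, 81/5, -137/5, -14/5]
R4 ← R4 − (9/5)·R1: [0, -67/5, 10, -128/5, 36/5, 57/5]
R5 ← R5 + (2/5)·R1: [0, 21/5, -3, 84/5, -18/5, -51/5]
R3 ← R3 + (14/53)·R2: [0, 0, -458/53, 545/53, -1119/53, 0]
R4 ← R4 − (67/53)·R2: [0, 0, -2351/53, 144/53, -1213/53, -2]
R5 ← R5 + (21/53)·R2: [0, 0, 744/53, 420/53, 309/53, -6]
R4 ← R4 − (2351/458)·R3: [0, 0, 0, -22931/458, 39155/458, -2]
R5 ← R5 + (372/229)·R3: [0, 0, 0, 5640/229, -6519/229, -6]
R5 ← R5 + (11280/22931)·R4: [0, 0, 0, 0, 311559/22931, -160146/22931]
5 nonzero rows, so the 5 vectors span a space of dimension 5.
Since 5 = 5, the vectors are linearly independent.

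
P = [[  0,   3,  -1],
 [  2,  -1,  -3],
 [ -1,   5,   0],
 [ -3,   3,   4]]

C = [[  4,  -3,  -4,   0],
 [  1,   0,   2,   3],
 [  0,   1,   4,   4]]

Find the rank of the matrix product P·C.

2

First compute PC:
[[  3,  -1,   2,   5],
 [  7,  -9, -22, -15],
 [  1,   3,  14,  15],
 [ -9,  13,  34,  25]]
Now row reduce the product.
R2 ← R2 − (7/3)·R1: [0, -20/3, -80/3, -80/3]
R3 ← R3 − (1/3)·R1: [0, 10/3, 40/3, 40/3]
R4 ← R4 + (3)·R1: [0, 10, 40, 40]
R3 ← R3 + (1/2)·R2: [0, 0, 0, 0]
R4 ← R4 + (3/2)·R2: [0, 0, 0, 0]
2 nonzero rows, so rank(PC) = 2.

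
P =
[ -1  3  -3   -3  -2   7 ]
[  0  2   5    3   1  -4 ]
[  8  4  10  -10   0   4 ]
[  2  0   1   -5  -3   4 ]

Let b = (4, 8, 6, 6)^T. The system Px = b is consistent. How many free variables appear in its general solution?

Row reduce the augmented matrix [P | b].
R3 ← R3 + (8)·R1: [0, 28, -14, -34, -16, 60, 38]
R4 ← R4 + (2)·R1: [0, 6, -5, -11, -7, 18, 14]
R3 ← R3 − (14)·R2: [0, 0, -84, -76, -30, 116, -74]
R4 ← R4 − (3)·R2: [0, 0, -20, -20, -10, 30, -10]
R4 ← R4 − (5/21)·R3: [0, 0, 0, -40/21, -20/7, 50/21, 160/21]
The echelon form has 4 nonzero rows, and every pivot lies in the first 6 columns, so rank(P) = rank([P|b]) = 4.
The system is consistent.
Free variables = (unknowns) − (rank) = 6 − 4 = 2.

2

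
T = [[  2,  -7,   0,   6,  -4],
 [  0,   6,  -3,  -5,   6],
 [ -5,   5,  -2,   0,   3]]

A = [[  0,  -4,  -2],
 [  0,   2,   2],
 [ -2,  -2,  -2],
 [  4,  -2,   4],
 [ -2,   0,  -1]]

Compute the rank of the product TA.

3

First compute TA:
[[ 32, -34,  10],
 [-26,  28,  -8],
 [ -2,  34,  21]]
Now row reduce the product.
R2 ← R2 + (13/16)·R1: [0, 3/8, 1/8]
R3 ← R3 + (1/16)·R1: [0, 255/8, 173/8]
R3 ← R3 − (85)·R2: [0, 0, 11]
3 nonzero rows, so rank(TA) = 3.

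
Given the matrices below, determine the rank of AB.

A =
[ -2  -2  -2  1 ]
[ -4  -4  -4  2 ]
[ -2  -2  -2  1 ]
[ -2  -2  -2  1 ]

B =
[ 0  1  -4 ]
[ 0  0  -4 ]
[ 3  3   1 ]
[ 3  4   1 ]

First compute AB:
[[ -3,  -4,  15],
 [ -6,  -8,  30],
 [ -3,  -4,  15],
 [ -3,  -4,  15]]
Now row reduce the product.
R2 ← R2 − (2)·R1: [0, 0, 0]
R3 ← R3 − R1: [0, 0, 0]
R4 ← R4 − R1: [0, 0, 0]
1 nonzero row, so rank(AB) = 1.

1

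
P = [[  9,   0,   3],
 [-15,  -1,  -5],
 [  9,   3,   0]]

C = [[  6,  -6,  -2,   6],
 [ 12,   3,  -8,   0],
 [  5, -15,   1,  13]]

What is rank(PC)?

First compute PC:
[[ 69, -99, -15,  93],
 [-127, 162,  33, -155],
 [ 90, -45, -42,  54]]
Now row reduce the product.
R2 ← R2 + (127/69)·R1: [0, -465/23, 124/23, 372/23]
R3 ← R3 − (30/23)·R1: [0, 1935/23, -516/23, -1548/23]
R3 ← R3 + (129/31)·R2: [0, 0, 0, 0]
2 nonzero rows, so rank(PC) = 2.

2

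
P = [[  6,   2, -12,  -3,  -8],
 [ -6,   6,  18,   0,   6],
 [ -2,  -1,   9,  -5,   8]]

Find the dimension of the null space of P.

Row reduce to echelon form.
R2 ← R2 + R1: [0, 8, 6, -3, -2]
R3 ← R3 + (1/3)·R1: [0, -1/3, 5, -6, 16/3]
R3 ← R3 + (1/24)·R2: [0, 0, 21/4, -49/8, 21/4]
3 nonzero rows, so rank(P) = 3.
P has 5 columns; by rank–nullity, nullity = 5 − 3 = 2.

2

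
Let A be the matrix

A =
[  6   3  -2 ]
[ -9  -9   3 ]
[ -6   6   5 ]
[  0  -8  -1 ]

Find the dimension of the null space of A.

Row reduce to echelon form.
R2 ← R2 + (3/2)·R1: [0, -9/2, 0]
R3 ← R3 + R1: [0, 9, 3]
R3 ← R3 + (2)·R2: [0, 0, 3]
R4 ← R4 − (16/9)·R2: [0, 0, -1]
R4 ← R4 + (1/3)·R3: [0, 0, 0]
3 nonzero rows, so rank(A) = 3.
A has 3 columns; by rank–nullity, nullity = 3 − 3 = 0.

0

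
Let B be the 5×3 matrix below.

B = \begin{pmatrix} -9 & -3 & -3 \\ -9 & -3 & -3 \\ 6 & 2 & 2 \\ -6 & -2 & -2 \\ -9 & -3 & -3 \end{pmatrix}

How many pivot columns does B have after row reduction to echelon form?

1

Row reduce to echelon form.
R2 ← R2 − R1: [0, 0, 0]
R3 ← R3 + (2/3)·R1: [0, 0, 0]
R4 ← R4 − (2/3)·R1: [0, 0, 0]
R5 ← R5 − R1: [0, 0, 0]
Echelon form has 1 nonzero row, so rank(B) = 1.
Each nonzero row contributes one pivot column: 1 pivot columns.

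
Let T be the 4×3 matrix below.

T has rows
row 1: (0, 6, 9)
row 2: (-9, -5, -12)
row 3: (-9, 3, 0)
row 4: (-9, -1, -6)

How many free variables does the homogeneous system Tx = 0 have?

Row reduce to echelon form.
Swap R1 ↔ R2
R3 ← R3 − R1: [0, 8, 12]
R4 ← R4 − R1: [0, 4, 6]
R3 ← R3 − (4/3)·R2: [0, 0, 0]
R4 ← R4 − (2/3)·R2: [0, 0, 0]
2 nonzero rows, so rank(T) = 2.
T has 3 columns; by rank–nullity, nullity = 3 − 2 = 1.

1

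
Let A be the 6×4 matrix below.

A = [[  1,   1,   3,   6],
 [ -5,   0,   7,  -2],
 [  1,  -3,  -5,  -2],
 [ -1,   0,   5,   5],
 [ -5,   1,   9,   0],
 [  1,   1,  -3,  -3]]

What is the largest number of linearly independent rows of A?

3

Row reduce to echelon form.
R2 ← R2 + (5)·R1: [0, 5, 22, 28]
R3 ← R3 − R1: [0, -4, -8, -8]
R4 ← R4 + R1: [0, 1, 8, 11]
R5 ← R5 + (5)·R1: [0, 6, 24, 30]
R6 ← R6 − R1: [0, 0, -6, -9]
R3 ← R3 + (4/5)·R2: [0, 0, 48/5, 72/5]
R4 ← R4 − (1/5)·R2: [0, 0, 18/5, 27/5]
R5 ← R5 − (6/5)·R2: [0, 0, -12/5, -18/5]
R4 ← R4 − (3/8)·R3: [0, 0, 0, 0]
R5 ← R5 + (1/4)·R3: [0, 0, 0, 0]
R6 ← R6 + (5/8)·R3: [0, 0, 0, 0]
Echelon form has 3 nonzero rows, so rank(A) = 3.
The rank gives the maximum number of linearly independent rows: 3.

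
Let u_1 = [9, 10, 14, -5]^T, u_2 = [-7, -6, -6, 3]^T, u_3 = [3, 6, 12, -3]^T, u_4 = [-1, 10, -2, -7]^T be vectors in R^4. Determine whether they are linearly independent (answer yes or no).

no

Form the matrix with these vectors as rows and row reduce.
R2 ← R2 + (7/9)·R1: [0, 16/9, 44/9, -8/9]
R3 ← R3 − (1/3)·R1: [0, 8/3, 22/3, -4/3]
R4 ← R4 + (1/9)·R1: [0, 100/9, -4/9, -68/9]
R3 ← R3 − (3/2)·R2: [0, 0, 0, 0]
R4 ← R4 − (25/4)·R2: [0, 0, -31, -2]
Swap R3 ↔ R4
3 nonzero rows, so the 4 vectors span a space of dimension 3.
Since 3 < 4, the vectors are linearly dependent.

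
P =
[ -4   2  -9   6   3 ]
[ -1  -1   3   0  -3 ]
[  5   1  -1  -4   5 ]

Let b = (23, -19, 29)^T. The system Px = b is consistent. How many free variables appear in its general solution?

3

Row reduce the augmented matrix [P | b].
R2 ← R2 − (1/4)·R1: [0, -3/2, 21/4, -3/2, -15/4, -99/4]
R3 ← R3 + (5/4)·R1: [0, 7/2, -49/4, 7/2, 35/4, 231/4]
R3 ← R3 + (7/3)·R2: [0, 0, 0, 0, 0, 0]
The echelon form has 2 nonzero rows, and every pivot lies in the first 5 columns, so rank(P) = rank([P|b]) = 2.
The system is consistent.
Free variables = (unknowns) − (rank) = 5 − 2 = 3.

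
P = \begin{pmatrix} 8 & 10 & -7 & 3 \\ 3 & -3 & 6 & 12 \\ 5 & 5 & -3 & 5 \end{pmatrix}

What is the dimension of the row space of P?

Row reduce to echelon form.
R2 ← R2 − (3/8)·R1: [0, -27/4, 69/8, 87/8]
R3 ← R3 − (5/8)·R1: [0, -5/4, 11/8, 25/8]
R3 ← R3 − (5/27)·R2: [0, 0, -2/9, 10/9]
Echelon form has 3 nonzero rows, so rank(P) = 3.
The row space has dimension equal to the rank: 3.

3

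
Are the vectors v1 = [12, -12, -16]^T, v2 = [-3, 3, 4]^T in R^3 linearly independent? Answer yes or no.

no

Form the matrix with these vectors as rows and row reduce.
R2 ← R2 + (1/4)·R1: [0, 0, 0]
1 nonzero row, so the 2 vectors span a space of dimension 1.
Since 1 < 2, the vectors are linearly dependent.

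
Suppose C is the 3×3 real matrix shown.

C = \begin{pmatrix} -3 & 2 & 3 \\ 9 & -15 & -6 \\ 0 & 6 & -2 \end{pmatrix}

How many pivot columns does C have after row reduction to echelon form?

2

Row reduce to echelon form.
R2 ← R2 + (3)·R1: [0, -9, 3]
R3 ← R3 + (2/3)·R2: [0, 0, 0]
Echelon form has 2 nonzero rows, so rank(C) = 2.
Each nonzero row contributes one pivot column: 2 pivot columns.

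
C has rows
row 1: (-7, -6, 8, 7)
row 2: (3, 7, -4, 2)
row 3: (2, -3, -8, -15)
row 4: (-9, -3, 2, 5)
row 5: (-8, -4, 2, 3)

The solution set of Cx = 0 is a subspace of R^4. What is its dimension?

1

Row reduce to echelon form.
R2 ← R2 + (3/7)·R1: [0, 31/7, -4/7, 5]
R3 ← R3 + (2/7)·R1: [0, -33/7, -40/7, -13]
R4 ← R4 − (9/7)·R1: [0, 33/7, -58/7, -4]
R5 ← R5 − (8/7)·R1: [0, 20/7, -50/7, -5]
R3 ← R3 + (33/31)·R2: [0, 0, -196/31, -238/31]
R4 ← R4 − (33/31)·R2: [0, 0, -238/31, -289/31]
R5 ← R5 − (20/31)·R2: [0, 0, -210/31, -255/31]
R4 ← R4 − (17/14)·R3: [0, 0, 0, 0]
R5 ← R5 − (15/14)·R3: [0, 0, 0, 0]
3 nonzero rows, so rank(C) = 3.
C has 4 columns; by rank–nullity, nullity = 4 − 3 = 1.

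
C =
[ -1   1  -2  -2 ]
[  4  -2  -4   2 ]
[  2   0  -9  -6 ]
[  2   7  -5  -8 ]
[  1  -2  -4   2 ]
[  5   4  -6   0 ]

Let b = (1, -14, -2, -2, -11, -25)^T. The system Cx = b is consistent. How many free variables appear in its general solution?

0

Row reduce the augmented matrix [C | b].
R2 ← R2 + (4)·R1: [0, 2, -12, -6, -10]
R3 ← R3 + (2)·R1: [0, 2, -13, -10, 0]
R4 ← R4 + (2)·R1: [0, 9, -9, -12, 0]
R5 ← R5 + R1: [0, -1, -6, 0, -10]
R6 ← R6 + (5)·R1: [0, 9, -16, -10, -20]
R3 ← R3 − R2: [0, 0, -1, -4, 10]
R4 ← R4 − (9/2)·R2: [0, 0, 45, 15, 45]
R5 ← R5 + (1/2)·R2: [0, 0, -12, -3, -15]
R6 ← R6 − (9/2)·R2: [0, 0, 38, 17, 25]
R4 ← R4 + (45)·R3: [0, 0, 0, -165, 495]
R5 ← R5 − (12)·R3: [0, 0, 0, 45, -135]
R6 ← R6 + (38)·R3: [0, 0, 0, -135, 405]
R5 ← R5 + (3/11)·R4: [0, 0, 0, 0, 0]
R6 ← R6 − (9/11)·R4: [0, 0, 0, 0, 0]
The echelon form has 4 nonzero rows, and every pivot lies in the first 4 columns, so rank(C) = rank([C|b]) = 4.
The system is consistent.
Free variables = (unknowns) − (rank) = 4 − 4 = 0.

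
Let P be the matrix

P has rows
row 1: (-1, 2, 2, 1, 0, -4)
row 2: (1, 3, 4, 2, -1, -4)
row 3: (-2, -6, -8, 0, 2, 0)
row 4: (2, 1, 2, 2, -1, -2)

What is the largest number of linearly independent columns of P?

3

Row reduce to echelon form.
R2 ← R2 + R1: [0, 5, 6, 3, -1, -8]
R3 ← R3 − (2)·R1: [0, -10, -12, -2, 2, 8]
R4 ← R4 + (2)·R1: [0, 5, 6, 4, -1, -10]
R3 ← R3 + (2)·R2: [0, 0, 0, 4, 0, -8]
R4 ← R4 − R2: [0, 0, 0, 1, 0, -2]
R4 ← R4 − (1/4)·R3: [0, 0, 0, 0, 0, 0]
Echelon form has 3 nonzero rows, so rank(P) = 3.
The rank gives the maximum number of linearly independent columns: 3.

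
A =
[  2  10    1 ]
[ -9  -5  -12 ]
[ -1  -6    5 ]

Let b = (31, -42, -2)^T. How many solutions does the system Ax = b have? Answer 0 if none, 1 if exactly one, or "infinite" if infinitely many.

1

Row reduce the augmented matrix [A | b].
R2 ← R2 + (9/2)·R1: [0, 40, -15/2, 195/2]
R3 ← R3 + (1/2)·R1: [0, -1, 11/2, 27/2]
R3 ← R3 + (1/40)·R2: [0, 0, 85/16, 255/16]
The echelon form has 3 nonzero rows, and every pivot lies in the first 3 columns, so rank(A) = rank([A|b]) = 3.
The system is consistent.
rank = 3 = number of unknowns, so the solution is unique.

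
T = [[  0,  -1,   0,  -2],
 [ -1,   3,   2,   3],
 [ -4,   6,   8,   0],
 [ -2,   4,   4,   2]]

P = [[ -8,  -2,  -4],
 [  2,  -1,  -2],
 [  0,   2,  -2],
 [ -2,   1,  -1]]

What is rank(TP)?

2

First compute TP:
[[  2,  -1,   4],
 [  8,   6,  -9],
 [ 44,  18, -12],
 [ 20,  10, -10]]
Now row reduce the product.
R2 ← R2 − (4)·R1: [0, 10, -25]
R3 ← R3 − (22)·R1: [0, 40, -100]
R4 ← R4 − (10)·R1: [0, 20, -50]
R3 ← R3 − (4)·R2: [0, 0, 0]
R4 ← R4 − (2)·R2: [0, 0, 0]
2 nonzero rows, so rank(TP) = 2.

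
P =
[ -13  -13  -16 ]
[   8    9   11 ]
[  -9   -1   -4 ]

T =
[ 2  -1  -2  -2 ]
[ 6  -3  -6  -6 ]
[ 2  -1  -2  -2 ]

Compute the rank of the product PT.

1

First compute PT:
[[-136,  68, 136, 136],
 [ 92, -46, -92, -92],
 [-32,  16,  32,  32]]
Now row reduce the product.
R2 ← R2 + (23/34)·R1: [0, 0, 0, 0]
R3 ← R3 − (4/17)·R1: [0, 0, 0, 0]
1 nonzero row, so rank(PT) = 1.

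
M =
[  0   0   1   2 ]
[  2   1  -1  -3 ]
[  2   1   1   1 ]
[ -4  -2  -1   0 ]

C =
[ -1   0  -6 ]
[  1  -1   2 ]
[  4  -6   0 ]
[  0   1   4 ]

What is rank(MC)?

2

First compute MC:
[[  4,  -4,   8],
 [ -5,   2, -22],
 [  3,  -6,  -6],
 [ -2,   8,  20]]
Now row reduce the product.
R2 ← R2 + (5/4)·R1: [0, -3, -12]
R3 ← R3 − (3/4)·R1: [0, -3, -12]
R4 ← R4 + (1/2)·R1: [0, 6, 24]
R3 ← R3 − R2: [0, 0, 0]
R4 ← R4 + (2)·R2: [0, 0, 0]
2 nonzero rows, so rank(MC) = 2.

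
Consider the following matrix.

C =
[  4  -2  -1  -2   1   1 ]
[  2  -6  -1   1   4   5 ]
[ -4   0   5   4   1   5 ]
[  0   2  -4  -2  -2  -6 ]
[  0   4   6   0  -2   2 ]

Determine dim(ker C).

3

Row reduce to echelon form.
R2 ← R2 − (1/2)·R1: [0, -5, -1/2, 2, 7/2, 9/2]
R3 ← R3 + R1: [0, -2, 4, 2, 2, 6]
R3 ← R3 − (2/5)·R2: [0, 0, 21/5, 6/5, 3/5, 21/5]
R4 ← R4 + (2/5)·R2: [0, 0, -21/5, -6/5, -3/5, -21/5]
R5 ← R5 + (4/5)·R2: [0, 0, 28/5, 8/5, 4/5, 28/5]
R4 ← R4 + R3: [0, 0, 0, 0, 0, 0]
R5 ← R5 − (4/3)·R3: [0, 0, 0, 0, 0, 0]
3 nonzero rows, so rank(C) = 3.
C has 6 columns; by rank–nullity, nullity = 6 − 3 = 3.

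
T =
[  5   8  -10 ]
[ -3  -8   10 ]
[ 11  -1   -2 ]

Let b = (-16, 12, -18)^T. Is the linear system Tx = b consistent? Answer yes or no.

Row reduce the augmented matrix [T | b].
R2 ← R2 + (3/5)·R1: [0, -16/5, 4, 12/5]
R3 ← R3 − (11/5)·R1: [0, -93/5, 20, 86/5]
R3 ← R3 − (93/16)·R2: [0, 0, -13/4, 13/4]
The echelon form has 3 nonzero rows, and every pivot lies in the first 3 columns, so rank(T) = rank([T|b]) = 3.
The system is consistent.

yes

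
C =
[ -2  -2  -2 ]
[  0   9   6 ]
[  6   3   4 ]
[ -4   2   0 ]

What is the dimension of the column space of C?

Row reduce to echelon form.
R3 ← R3 + (3)·R1: [0, -3, -2]
R4 ← R4 − (2)·R1: [0, 6, 4]
R3 ← R3 + (1/3)·R2: [0, 0, 0]
R4 ← R4 − (2/3)·R2: [0, 0, 0]
Echelon form has 2 nonzero rows, so rank(C) = 2.
The column space has dimension equal to the rank: 2.

2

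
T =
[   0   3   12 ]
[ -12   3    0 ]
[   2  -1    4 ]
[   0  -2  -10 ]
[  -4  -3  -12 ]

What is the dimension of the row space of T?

3

Row reduce to echelon form.
Swap R1 ↔ R2
R3 ← R3 + (1/6)·R1: [0, -1/2, 4]
R5 ← R5 − (1/3)·R1: [0, -4, -12]
R3 ← R3 + (1/6)·R2: [0, 0, 6]
R4 ← R4 + (2/3)·R2: [0, 0, -2]
R5 ← R5 + (4/3)·R2: [0, 0, 4]
R4 ← R4 + (1/3)·R3: [0, 0, 0]
R5 ← R5 − (2/3)·R3: [0, 0, 0]
Echelon form has 3 nonzero rows, so rank(T) = 3.
The row space has dimension equal to the rank: 3.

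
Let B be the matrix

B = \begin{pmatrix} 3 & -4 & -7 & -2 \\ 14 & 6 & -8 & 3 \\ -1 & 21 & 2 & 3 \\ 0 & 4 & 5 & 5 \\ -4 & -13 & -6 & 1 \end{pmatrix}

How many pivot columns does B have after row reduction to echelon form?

Row reduce to echelon form.
R2 ← R2 − (14/3)·R1: [0, 74/3, 74/3, 37/3]
R3 ← R3 + (1/3)·R1: [0, 59/3, -1/3, 7/3]
R5 ← R5 + (4/3)·R1: [0, -55/3, -46/3, -5/3]
R3 ← R3 − (59/74)·R2: [0, 0, -20, -15/2]
R4 ← R4 − (6/37)·R2: [0, 0, 1, 3]
R5 ← R5 + (55/74)·R2: [0, 0, 3, 15/2]
R4 ← R4 + (1/20)·R3: [0, 0, 0, 21/8]
R5 ← R5 + (3/20)·R3: [0, 0, 0, 51/8]
R5 ← R5 − (17/7)·R4: [0, 0, 0, 0]
Echelon form has 4 nonzero rows, so rank(B) = 4.
Each nonzero row contributes one pivot column: 4 pivot columns.

4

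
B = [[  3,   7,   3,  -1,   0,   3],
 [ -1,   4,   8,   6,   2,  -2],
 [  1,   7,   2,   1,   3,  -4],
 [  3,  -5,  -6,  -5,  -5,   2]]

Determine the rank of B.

4

Row reduce to echelon form.
R2 ← R2 + (1/3)·R1: [0, 19/3, 9, 17/3, 2, -1]
R3 ← R3 − (1/3)·R1: [0, 14/3, 1, 4/3, 3, -5]
R4 ← R4 − R1: [0, -12, -9, -4, -5, -1]
R3 ← R3 − (14/19)·R2: [0, 0, -107/19, -54/19, 29/19, -81/19]
R4 ← R4 + (36/19)·R2: [0, 0, 153/19, 128/19, -23/19, -55/19]
R4 ← R4 + (153/107)·R3: [0, 0, 0, 286/107, 104/107, -962/107]
Echelon form has 4 nonzero rows, so rank(B) = 4.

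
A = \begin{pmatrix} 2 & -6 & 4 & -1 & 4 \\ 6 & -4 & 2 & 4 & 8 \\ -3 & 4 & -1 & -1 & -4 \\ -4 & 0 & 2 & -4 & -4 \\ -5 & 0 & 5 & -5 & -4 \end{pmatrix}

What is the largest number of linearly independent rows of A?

3

Row reduce to echelon form.
R2 ← R2 − (3)·R1: [0, 14, -10, 7, -4]
R3 ← R3 + (3/2)·R1: [0, -5, 5, -5/2, 2]
R4 ← R4 + (2)·R1: [0, -12, 10, -6, 4]
R5 ← R5 + (5/2)·R1: [0, -15, 15, -15/2, 6]
R3 ← R3 + (5/14)·R2: [0, 0, 10/7, 0, 4/7]
R4 ← R4 + (6/7)·R2: [0, 0, 10/7, 0, 4/7]
R5 ← R5 + (15/14)·R2: [0, 0, 30/7, 0, 12/7]
R4 ← R4 − R3: [0, 0, 0, 0, 0]
R5 ← R5 − (3)·R3: [0, 0, 0, 0, 0]
Echelon form has 3 nonzero rows, so rank(A) = 3.
The rank gives the maximum number of linearly independent rows: 3.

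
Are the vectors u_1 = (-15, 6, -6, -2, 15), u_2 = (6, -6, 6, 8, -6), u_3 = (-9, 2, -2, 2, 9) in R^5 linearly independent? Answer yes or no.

no

Form the matrix with these vectors as rows and row reduce.
R2 ← R2 + (2/5)·R1: [0, -18/5, 18/5, 36/5, 0]
R3 ← R3 − (3/5)·R1: [0, -8/5, 8/5, 16/5, 0]
R3 ← R3 − (4/9)·R2: [0, 0, 0, 0, 0]
2 nonzero rows, so the 3 vectors span a space of dimension 2.
Since 2 < 3, the vectors are linearly dependent.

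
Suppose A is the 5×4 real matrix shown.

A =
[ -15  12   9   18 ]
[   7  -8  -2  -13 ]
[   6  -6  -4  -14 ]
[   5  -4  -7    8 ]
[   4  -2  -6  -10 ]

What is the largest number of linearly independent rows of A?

Row reduce to echelon form.
R2 ← R2 + (7/15)·R1: [0, -12/5, 11/5, -23/5]
R3 ← R3 + (2/5)·R1: [0, -6/5, -2/5, -34/5]
R4 ← R4 + (1/3)·R1: [0, 0, -4, 14]
R5 ← R5 + (4/15)·R1: [0, 6/5, -18/5, -26/5]
R3 ← R3 − (1/2)·R2: [0, 0, -3/2, -9/2]
R5 ← R5 + (1/2)·R2: [0, 0, -5/2, -15/2]
R4 ← R4 − (8/3)·R3: [0, 0, 0, 26]
R5 ← R5 − (5/3)·R3: [0, 0, 0, 0]
Echelon form has 4 nonzero rows, so rank(A) = 4.
The rank gives the maximum number of linearly independent rows: 4.

4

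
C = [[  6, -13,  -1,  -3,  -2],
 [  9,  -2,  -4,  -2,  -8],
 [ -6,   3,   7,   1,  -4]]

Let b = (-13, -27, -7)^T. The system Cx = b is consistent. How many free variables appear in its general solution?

2

Row reduce the augmented matrix [C | b].
R2 ← R2 − (3/2)·R1: [0, 35/2, -5/2, 5/2, -5, -15/2]
R3 ← R3 + R1: [0, -10, 6, -2, -6, -20]
R3 ← R3 + (4/7)·R2: [0, 0, 32/7, -4/7, -62/7, -170/7]
The echelon form has 3 nonzero rows, and every pivot lies in the first 5 columns, so rank(C) = rank([C|b]) = 3.
The system is consistent.
Free variables = (unknowns) − (rank) = 5 − 3 = 2.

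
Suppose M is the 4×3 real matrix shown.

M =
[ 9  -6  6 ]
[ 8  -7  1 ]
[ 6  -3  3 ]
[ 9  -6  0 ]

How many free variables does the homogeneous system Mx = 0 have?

0

Row reduce to echelon form.
R2 ← R2 − (8/9)·R1: [0, -5/3, -13/3]
R3 ← R3 − (2/3)·R1: [0, 1, -1]
R4 ← R4 − R1: [0, 0, -6]
R3 ← R3 + (3/5)·R2: [0, 0, -18/5]
R4 ← R4 − (5/3)·R3: [0, 0, 0]
3 nonzero rows, so rank(M) = 3.
M has 3 columns; by rank–nullity, nullity = 3 − 3 = 0.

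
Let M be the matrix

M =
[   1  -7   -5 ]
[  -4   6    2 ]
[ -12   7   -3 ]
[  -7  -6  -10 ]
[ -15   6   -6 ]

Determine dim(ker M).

Row reduce to echelon form.
R2 ← R2 + (4)·R1: [0, -22, -18]
R3 ← R3 + (12)·R1: [0, -77, -63]
R4 ← R4 + (7)·R1: [0, -55, -45]
R5 ← R5 + (15)·R1: [0, -99, -81]
R3 ← R3 − (7/2)·R2: [0, 0, 0]
R4 ← R4 − (5/2)·R2: [0, 0, 0]
R5 ← R5 − (9/2)·R2: [0, 0, 0]
2 nonzero rows, so rank(M) = 2.
M has 3 columns; by rank–nullity, nullity = 3 − 2 = 1.

1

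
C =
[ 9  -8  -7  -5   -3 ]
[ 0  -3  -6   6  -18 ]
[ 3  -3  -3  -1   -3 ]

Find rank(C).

Row reduce to echelon form.
R3 ← R3 − (1/3)·R1: [0, -1/3, -2/3, 2/3, -2]
R3 ← R3 − (1/9)·R2: [0, 0, 0, 0, 0]
Echelon form has 2 nonzero rows, so rank(C) = 2.

2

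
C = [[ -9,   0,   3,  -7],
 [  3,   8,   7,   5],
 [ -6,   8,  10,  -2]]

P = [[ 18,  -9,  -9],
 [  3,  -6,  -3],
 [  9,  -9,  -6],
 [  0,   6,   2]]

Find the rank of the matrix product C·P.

First compute CP:
[[-135,  12,  49],
 [141, -108, -83],
 [  6, -96, -34]]
Now row reduce the product.
R2 ← R2 + (47/45)·R1: [0, -1432/15, -1432/45]
R3 ← R3 + (2/45)·R1: [0, -1432/15, -1432/45]
R3 ← R3 − R2: [0, 0, 0]
2 nonzero rows, so rank(CP) = 2.

2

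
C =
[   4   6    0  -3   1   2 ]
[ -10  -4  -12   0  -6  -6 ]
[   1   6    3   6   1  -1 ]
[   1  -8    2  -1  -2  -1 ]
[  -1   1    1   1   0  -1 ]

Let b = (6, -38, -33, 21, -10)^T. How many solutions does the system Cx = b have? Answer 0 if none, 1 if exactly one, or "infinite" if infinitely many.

infinite

Row reduce the augmented matrix [C | b].
R2 ← R2 + (5/2)·R1: [0, 11, -12, -15/2, -7/2, -1, -23]
R3 ← R3 − (1/4)·R1: [0, 9/2, 3, 27/4, 3/4, -3/2, -69/2]
R4 ← R4 − (1/4)·R1: [0, -19/2, 2, -1/4, -9/4, -3/2, 39/2]
R5 ← R5 + (1/4)·R1: [0, 5/2, 1, 1/4, 1/4, -1/2, -17/2]
R3 ← R3 − (9/22)·R2: [0, 0, 87/11, 108/11, 24/11, -12/11, -276/11]
R4 ← R4 + (19/22)·R2: [0, 0, -92/11, -74/11, -58/11, -26/11, -4/11]
R5 ← R5 − (5/22)·R2: [0, 0, 41/11, 43/22, 23/22, -3/11, -36/11]
R4 ← R4 + (92/87)·R3: [0, 0, 0, 106/29, -86/29, -102/29, -780/29]
R5 ← R5 − (41/87)·R3: [0, 0, 0, -155/58, 1/58, 7/29, 248/29]
R5 ← R5 + (155/212)·R4: [0, 0, 0, 0, -114/53, -247/106, -589/53]
The echelon form has 5 nonzero rows, and every pivot lies in the first 6 columns, so rank(C) = rank([C|b]) = 5.
The system is consistent.
rank = 5 < 6 unknowns, so there are infinitely many solutions.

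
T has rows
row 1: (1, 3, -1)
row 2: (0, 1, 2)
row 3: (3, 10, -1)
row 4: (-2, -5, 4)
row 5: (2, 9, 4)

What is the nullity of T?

Row reduce to echelon form.
R3 ← R3 − (3)·R1: [0, 1, 2]
R4 ← R4 + (2)·R1: [0, 1, 2]
R5 ← R5 − (2)·R1: [0, 3, 6]
R3 ← R3 − R2: [0, 0, 0]
R4 ← R4 − R2: [0, 0, 0]
R5 ← R5 − (3)·R2: [0, 0, 0]
2 nonzero rows, so rank(T) = 2.
T has 3 columns; by rank–nullity, nullity = 3 − 2 = 1.

1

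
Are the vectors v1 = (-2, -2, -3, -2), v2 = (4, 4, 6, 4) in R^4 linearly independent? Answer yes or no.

no

Form the matrix with these vectors as rows and row reduce.
R2 ← R2 + (2)·R1: [0, 0, 0, 0]
1 nonzero row, so the 2 vectors span a space of dimension 1.
Since 1 < 2, the vectors are linearly dependent.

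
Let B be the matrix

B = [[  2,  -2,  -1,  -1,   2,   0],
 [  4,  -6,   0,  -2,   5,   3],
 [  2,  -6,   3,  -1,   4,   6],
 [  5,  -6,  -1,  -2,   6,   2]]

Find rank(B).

3

Row reduce to echelon form.
R2 ← R2 − (2)·R1: [0, -2, 2, 0, 1, 3]
R3 ← R3 − R1: [0, -4, 4, 0, 2, 6]
R4 ← R4 − (5/2)·R1: [0, -1, 3/2, 1/2, 1, 2]
R3 ← R3 − (2)·R2: [0, 0, 0, 0, 0, 0]
R4 ← R4 − (1/2)·R2: [0, 0, 1/2, 1/2, 1/2, 1/2]
Swap R3 ↔ R4
Echelon form has 3 nonzero rows, so rank(B) = 3.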